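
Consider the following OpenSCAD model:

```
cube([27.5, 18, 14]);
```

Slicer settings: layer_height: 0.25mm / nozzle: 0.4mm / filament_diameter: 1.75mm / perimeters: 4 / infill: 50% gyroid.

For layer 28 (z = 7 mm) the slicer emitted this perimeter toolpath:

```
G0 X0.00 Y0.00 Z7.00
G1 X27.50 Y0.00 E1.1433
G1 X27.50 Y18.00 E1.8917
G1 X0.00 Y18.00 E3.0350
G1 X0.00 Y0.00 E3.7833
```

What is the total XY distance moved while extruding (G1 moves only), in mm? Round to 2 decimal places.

Sum the Euclidean lengths of each G1 segment: total = 91.00 mm.

91.00 mm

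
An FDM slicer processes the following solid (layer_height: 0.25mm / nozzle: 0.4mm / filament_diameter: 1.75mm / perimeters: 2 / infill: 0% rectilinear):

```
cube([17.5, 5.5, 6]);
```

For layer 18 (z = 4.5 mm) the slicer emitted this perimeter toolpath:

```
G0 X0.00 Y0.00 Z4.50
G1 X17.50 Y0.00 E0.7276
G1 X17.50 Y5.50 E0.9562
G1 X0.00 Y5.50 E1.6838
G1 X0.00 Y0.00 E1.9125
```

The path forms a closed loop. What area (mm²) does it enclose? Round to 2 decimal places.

Apply the shoelace formula to the sequence of (X, Y) vertices; enclosed area = 96.25 mm².

96.25 mm²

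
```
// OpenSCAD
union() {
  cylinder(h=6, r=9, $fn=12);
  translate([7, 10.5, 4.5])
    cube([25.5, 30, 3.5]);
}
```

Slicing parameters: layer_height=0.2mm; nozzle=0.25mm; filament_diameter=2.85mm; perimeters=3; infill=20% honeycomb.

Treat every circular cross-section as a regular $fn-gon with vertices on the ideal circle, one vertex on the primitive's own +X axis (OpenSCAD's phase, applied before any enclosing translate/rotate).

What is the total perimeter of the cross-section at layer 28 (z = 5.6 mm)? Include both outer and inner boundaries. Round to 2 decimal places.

166.90 mm

At z = 5.6 mm: the r=9 cylinder gives a regular 12-gon of circumradius 9 (constant along its height) (perimeter = 2·12·9.000·sin(180°/12) = 55.90 mm); the 25.5×30 cube at (7, 10.5) contributes its full rectangle (perimeter 111.00 mm); Merging all regions: the 2 present regions are separate (no shared area or edge), so areas and boundary lengths simply add and each stays a separate island — boundary = 166.90 mm. Overall, the cross-section has 2 separate islands. Total boundary length (outer) = 166.90 mm.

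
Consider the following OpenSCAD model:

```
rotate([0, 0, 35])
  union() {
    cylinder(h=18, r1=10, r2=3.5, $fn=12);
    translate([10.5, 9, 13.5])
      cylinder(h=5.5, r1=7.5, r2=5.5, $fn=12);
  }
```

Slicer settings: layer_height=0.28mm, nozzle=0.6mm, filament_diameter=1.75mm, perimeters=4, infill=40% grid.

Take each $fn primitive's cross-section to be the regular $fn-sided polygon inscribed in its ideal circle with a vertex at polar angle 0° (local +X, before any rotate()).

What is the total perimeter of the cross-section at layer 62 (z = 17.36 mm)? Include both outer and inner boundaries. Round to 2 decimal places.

61.04 mm

At z = 17.36 mm: the cone contributes a regular 12-gon of circumradius 3.731 (interpolated between r1=10 and r2=3.5 at t=0.964) (perimeter = 2·12·3.731·sin(180°/12) = 23.18 mm); the cone at (10.5, 9) (r1=7.5→r2=5.5) has section circumradius 6.096 here — a regular 12-gon (perimeter = 2·12·6.096·sin(180°/12) = 37.87 mm); Merging all regions: the 2 present regions are separate (no shared area or edge), so areas and boundary lengths simply add and each stays a separate island — boundary = 61.04 mm; (rotated 35° about Z; rotation is an isometry so areas/perimeters/island counts are preserved). Overall, the cross-section has 2 separate islands. Total boundary length (outer) = 61.04 mm.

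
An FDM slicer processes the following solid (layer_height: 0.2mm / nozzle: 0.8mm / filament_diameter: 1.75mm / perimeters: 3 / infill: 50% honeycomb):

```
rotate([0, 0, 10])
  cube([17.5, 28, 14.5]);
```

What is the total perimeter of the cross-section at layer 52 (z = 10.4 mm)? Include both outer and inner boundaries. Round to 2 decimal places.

At z = 10.4 mm: the cube is present — its section is the full 17.5×28 rectangle (perimeter 91.00 mm); (whole slice rotated 10° about Z — lengths, areas and connectivity unchanged). Overall, the cross-section is a single solid region. Total boundary length (outer) = 91.00 mm.

91.00 mm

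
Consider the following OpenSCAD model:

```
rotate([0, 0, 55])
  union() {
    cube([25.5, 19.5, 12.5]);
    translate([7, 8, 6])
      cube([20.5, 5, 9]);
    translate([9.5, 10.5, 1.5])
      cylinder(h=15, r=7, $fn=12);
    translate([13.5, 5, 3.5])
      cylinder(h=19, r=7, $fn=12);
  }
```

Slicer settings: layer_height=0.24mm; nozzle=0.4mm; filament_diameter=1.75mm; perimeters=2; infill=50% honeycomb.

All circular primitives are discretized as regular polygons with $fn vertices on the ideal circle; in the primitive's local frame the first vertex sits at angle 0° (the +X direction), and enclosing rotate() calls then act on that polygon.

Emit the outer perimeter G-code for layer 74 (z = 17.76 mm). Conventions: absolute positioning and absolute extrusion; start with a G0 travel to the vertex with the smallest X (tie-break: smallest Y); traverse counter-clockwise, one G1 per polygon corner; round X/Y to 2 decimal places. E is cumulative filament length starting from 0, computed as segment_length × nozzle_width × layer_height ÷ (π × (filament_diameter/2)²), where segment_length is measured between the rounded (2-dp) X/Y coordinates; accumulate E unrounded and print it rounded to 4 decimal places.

At z = 17.76 mm: the cube does not reach this height (z outside [0, 12.5]); the cube at (7, 8) does not reach this height (z outside [6, 15]); the cylinder at (9.5, 10.5) does not reach this height (z outside [1.5, 16.5]); the r=7 cylinder at (13.5, 5) contributes a regular 12-gon of circumradius 7; Merging all regions: only the r=7 cylinder at (13.5, 5) is present, so the union is just that shape — 1 connected region; (rotated 55° about Z; rotation is an isometry so areas/perimeters/island counts are preserved). The outline is a single polygon with 12 vertices. Extrusion per mm of travel: 0.4 × 0.24 / (π × 0.875²) = 0.039912. Accumulating E over each segment gives final E = 1.7357.

G0 X-3.33 Y14.54 Z17.76
G1 X-2.70 Y10.97 E0.1447
G1 X-0.37 Y8.19 E0.2895
G1 X3.04 Y6.95 E0.4343
G1 X6.61 Y7.58 E0.5790
G1 X9.38 Y9.91 E0.7234
G1 X10.62 Y13.32 E0.8683
G1 X9.99 Y16.88 E1.0126
G1 X7.66 Y19.66 E1.1573
G1 X4.26 Y20.90 E1.3018
G1 X0.69 Y20.27 E1.4465
G1 X-2.09 Y17.94 E1.5912
G1 X-3.33 Y14.54 E1.7357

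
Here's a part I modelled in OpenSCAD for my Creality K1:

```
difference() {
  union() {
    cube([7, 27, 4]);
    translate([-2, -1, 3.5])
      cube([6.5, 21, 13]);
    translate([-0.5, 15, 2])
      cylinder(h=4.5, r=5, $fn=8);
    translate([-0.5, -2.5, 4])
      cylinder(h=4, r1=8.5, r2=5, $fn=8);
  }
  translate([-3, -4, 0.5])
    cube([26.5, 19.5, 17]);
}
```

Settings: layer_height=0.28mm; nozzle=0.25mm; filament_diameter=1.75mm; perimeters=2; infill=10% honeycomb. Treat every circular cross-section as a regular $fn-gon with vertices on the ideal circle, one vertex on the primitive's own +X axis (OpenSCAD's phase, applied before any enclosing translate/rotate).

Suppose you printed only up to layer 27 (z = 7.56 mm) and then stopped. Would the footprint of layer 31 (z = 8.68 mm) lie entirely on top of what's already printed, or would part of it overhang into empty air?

entirely on top

Compare the two slices. At z = 7.56: the cube does not reach this height (z outside [0, 4]); the cube at (-2, -1) is present — its section is the full 6.5×21 rectangle (area 136.50 mm²); the cylinder at (-0.5, 15) does not reach this height (z outside [2, 6.5]); the cone at (-0.5, -2.5) contributes a regular 8-gon of circumradius 5.385 (interpolated between r1=8.5 and r2=5 at t=0.890) (area = (8/2)·5.385²·sin(360°/8) = 82.02 mm²); Taking the union: the regions partially overlap — summed areas 218.52 mm² minus the doubly-counted overlap 18.25 mm² gives 200.26 mm² — area = 200.26 mm²; the cube at (-3, -4) is present — its section is the full 26.5×19.5 rectangle (area 516.75 mm²); After the difference (first − rest): starting from that combined region (200.26 mm²), the 26.5×19.5 cube at (-3, -4) partially overlaps it — only the 133.03 mm² overlap (of its 516.75 mm²) is removed, clipping the outline — area = 67.23 mm². At z = 8.68: the cube is not intersected at this z (z outside [0, 4]); the 6.5×21 cube at (-2, -1) contributes its full rectangle (area 136.50 mm²); the cylinder at (-0.5, 15) is absent (z outside [2, 6.5]); the cone at (-0.5, -2.5) does not reach this height (z outside [4, 8]); Combining (union): only the 6.5×21 cube at (-2, -1) is present, so the union is just that shape — area = 136.50 mm²; the cube at (-3, -4) is present — its section is the full 26.5×19.5 rectangle (area 516.75 mm²); After the difference (first − rest): starting from the result so far (136.50 mm²), the 26.5×19.5 cube at (-3, -4) partially overlaps it — only the 107.25 mm² overlap (of its 516.75 mm²) is removed, clipping the outline — area = 29.25 mm². Checking containment: the cross-section at z = 8.68 is a subset of the cross-section at z = 7.56.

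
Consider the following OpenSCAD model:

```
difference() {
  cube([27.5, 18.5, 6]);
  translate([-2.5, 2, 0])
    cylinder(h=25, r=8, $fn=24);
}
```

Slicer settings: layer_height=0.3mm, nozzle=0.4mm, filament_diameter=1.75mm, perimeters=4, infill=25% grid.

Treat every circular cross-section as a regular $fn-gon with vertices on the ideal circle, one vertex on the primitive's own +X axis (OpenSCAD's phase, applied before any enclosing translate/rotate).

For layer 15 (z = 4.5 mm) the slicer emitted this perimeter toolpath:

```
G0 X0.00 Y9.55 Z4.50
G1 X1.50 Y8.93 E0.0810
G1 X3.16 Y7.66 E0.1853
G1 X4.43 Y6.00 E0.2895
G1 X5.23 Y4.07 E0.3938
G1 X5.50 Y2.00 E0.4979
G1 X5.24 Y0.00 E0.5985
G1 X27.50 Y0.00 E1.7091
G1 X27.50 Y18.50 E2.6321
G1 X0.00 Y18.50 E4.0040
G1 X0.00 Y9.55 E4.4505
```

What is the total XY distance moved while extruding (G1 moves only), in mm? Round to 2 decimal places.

Sum the Euclidean lengths of each G1 segment: total = 89.21 mm.

89.21 mm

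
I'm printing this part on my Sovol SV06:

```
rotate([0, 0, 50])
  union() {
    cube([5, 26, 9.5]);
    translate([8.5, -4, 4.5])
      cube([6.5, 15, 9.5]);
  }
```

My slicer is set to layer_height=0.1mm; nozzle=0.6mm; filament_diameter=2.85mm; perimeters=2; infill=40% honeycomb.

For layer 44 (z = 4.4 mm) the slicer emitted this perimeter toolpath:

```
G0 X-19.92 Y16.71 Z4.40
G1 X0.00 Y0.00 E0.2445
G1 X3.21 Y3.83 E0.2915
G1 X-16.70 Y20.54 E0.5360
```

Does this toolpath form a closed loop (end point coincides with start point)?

Start point (G0): (-19.92, 16.71). End point (last G1): the path does not return to the start — open.

no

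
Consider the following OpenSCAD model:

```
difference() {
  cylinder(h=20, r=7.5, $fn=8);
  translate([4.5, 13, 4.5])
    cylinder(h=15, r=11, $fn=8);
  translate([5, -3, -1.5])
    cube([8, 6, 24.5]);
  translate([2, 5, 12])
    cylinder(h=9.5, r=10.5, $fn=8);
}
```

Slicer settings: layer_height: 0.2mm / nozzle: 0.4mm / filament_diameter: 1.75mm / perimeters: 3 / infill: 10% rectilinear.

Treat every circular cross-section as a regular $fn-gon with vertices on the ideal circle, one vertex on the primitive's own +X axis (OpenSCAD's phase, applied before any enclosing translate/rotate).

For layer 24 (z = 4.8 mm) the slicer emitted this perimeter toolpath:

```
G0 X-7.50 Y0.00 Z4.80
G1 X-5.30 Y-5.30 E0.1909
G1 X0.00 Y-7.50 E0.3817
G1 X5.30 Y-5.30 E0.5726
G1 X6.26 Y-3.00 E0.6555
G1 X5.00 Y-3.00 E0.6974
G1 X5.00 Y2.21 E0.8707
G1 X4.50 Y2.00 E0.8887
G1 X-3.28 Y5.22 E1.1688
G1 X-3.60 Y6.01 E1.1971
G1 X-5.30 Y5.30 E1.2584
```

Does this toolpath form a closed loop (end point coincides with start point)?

Start point (G0): (-7.50, 0.00). End point (last G1): the path does not return to the start — open.

no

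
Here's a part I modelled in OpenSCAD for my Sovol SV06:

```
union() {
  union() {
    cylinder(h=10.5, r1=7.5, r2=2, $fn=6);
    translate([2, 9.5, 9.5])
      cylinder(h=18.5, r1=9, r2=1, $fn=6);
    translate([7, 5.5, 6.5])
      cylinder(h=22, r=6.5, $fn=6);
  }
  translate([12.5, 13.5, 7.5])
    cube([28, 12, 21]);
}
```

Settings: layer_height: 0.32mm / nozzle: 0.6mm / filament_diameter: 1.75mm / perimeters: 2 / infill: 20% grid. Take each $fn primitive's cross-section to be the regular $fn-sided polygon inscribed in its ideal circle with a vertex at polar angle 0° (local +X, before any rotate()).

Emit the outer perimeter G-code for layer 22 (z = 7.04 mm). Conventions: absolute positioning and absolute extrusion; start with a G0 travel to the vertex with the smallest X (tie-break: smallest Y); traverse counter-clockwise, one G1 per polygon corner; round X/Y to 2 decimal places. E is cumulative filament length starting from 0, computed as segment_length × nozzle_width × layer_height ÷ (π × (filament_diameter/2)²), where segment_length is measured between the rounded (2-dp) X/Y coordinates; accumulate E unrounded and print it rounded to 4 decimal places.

G0 X-3.81 Y0.00 Z7.04
G1 X-1.91 Y-3.30 E0.3040
G1 X1.91 Y-3.30 E0.6089
G1 X3.74 Y-0.12 E0.9018
G1 X3.75 Y-0.13 E0.9029
G1 X10.25 Y-0.13 E1.4218
G1 X13.50 Y5.50 E1.9407
G1 X10.25 Y11.13 E2.4596
G1 X3.75 Y11.13 E2.9784
G1 X0.50 Y5.50 E3.4974
G1 X1.77 Y3.30 E3.7001
G1 X-1.91 Y3.30 E3.9939
G1 X-3.81 Y0.00 E4.2978

At z = 7.04 mm: the cone contributes a regular 6-gon of circumradius 3.812 (interpolated between r1=7.5 and r2=2 at t=0.670); the cone at (2, 9.5) is absent (z outside [9.5, 28]); the cylinder at (7, 5.5): section is a regular 6-gon, circumradius r=6.5; Combining (union): the regions partially overlap (shared area 0.46 mm²), so overlapping operands fuse into one piece — 1 connected region; the cube at (12.5, 13.5) is not intersected at this z (z outside [7.5, 28.5]); Merging all regions: only that combined region is present, so the union is just that shape — 1 connected region. The outline is a single polygon with 12 vertices. Extrusion per mm of travel: 0.6 × 0.32 / (π × 0.875²) = 0.079824. Accumulating E over each segment gives final E = 4.2978.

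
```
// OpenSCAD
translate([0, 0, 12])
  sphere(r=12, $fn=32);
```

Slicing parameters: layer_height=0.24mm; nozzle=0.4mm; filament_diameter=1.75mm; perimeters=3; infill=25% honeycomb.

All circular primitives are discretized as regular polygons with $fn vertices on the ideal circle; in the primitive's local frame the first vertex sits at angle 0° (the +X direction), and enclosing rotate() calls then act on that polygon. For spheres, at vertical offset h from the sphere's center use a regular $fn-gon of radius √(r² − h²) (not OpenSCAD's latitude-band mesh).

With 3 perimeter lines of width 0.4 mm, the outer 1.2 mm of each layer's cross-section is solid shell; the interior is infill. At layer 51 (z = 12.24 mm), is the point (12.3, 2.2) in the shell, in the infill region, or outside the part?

outside

At z = 12.24 mm: the r=12 sphere contributes a regular 32-gon of circumradius √(12²−0.24²) = 11.998. Overall, the cross-section is a single solid region. The nearest boundary edge runs (12.00, 0.00)→(11.77, 2.34); distance from the point to it = 0.52 mm. The point is not inside any of the regions above, so it lies outside the cross-section (0.52 mm from the nearest boundary).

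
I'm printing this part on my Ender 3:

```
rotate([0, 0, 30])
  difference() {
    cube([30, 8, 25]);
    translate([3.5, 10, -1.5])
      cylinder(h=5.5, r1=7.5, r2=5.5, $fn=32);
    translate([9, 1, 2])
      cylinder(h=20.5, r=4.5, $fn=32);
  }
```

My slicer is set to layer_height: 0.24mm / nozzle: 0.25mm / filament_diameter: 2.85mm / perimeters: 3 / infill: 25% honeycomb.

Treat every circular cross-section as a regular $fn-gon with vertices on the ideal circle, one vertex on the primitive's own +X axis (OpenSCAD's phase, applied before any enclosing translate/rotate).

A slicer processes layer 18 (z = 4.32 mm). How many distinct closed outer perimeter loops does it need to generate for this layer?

1

At z = 4.32 mm: the cube (footprint 30×8) is included at this height; the cone at (3.5, 10) is absent (z outside [-1.5, 4]); the r=4.5 cylinder at (9, 1) contributes a regular 32-gon of circumradius 4.5; Taking the first minus the rest: starting from the 30×8 cube, the r=4.5 cylinder at (9, 1) partially overlaps it — only the 40.50 mm² overlap (of its 63.21 mm²) is removed, clipping the outline — 1 connected region; (rotated 30° about Z; rotation is an isometry so areas/perimeters/island counts are preserved). The result has 1 disconnected region.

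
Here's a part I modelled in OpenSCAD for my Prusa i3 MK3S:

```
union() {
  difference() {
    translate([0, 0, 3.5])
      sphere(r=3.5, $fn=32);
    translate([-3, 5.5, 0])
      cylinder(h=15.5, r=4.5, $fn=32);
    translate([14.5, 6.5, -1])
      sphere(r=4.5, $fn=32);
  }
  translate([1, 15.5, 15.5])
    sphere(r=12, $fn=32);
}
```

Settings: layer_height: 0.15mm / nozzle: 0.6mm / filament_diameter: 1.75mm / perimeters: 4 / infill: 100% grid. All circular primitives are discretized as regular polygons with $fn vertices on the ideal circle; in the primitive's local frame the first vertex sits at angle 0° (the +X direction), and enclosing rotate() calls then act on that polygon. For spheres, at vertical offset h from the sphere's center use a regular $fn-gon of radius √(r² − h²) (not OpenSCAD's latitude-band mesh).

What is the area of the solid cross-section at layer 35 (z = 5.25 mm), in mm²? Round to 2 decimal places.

At z = 5.25 mm: the sphere: section is a regular 32-gon, circumradius = √(r²−h²) = √(3.5²−1.75²) = 3.031 (area = (32/2)·3.031²·sin(360°/32) = 28.68 mm²); the r=4.5 cylinder at (-3, 5.5) gives a regular 32-gon of circumradius 4.5 (constant along its height) (area = (32/2)·4.500²·sin(360°/32) = 63.21 mm²); the sphere at (14.5, 6.5) does not reach this height (|z−center|=6.250 > r=4.5); Subtracting the remaining from the first: starting from the r=3.5 sphere (28.68 mm²), the r=4.5 cylinder at (-3, 5.5) partially overlaps it — only the 3.40 mm² overlap (of its 63.21 mm²) is removed, clipping the outline — area = 25.28 mm²; the r=12 sphere at (1, 15.5) contributes a regular 32-gon of circumradius √(12²−10.25²) = 6.240 (area = (32/2)·6.240²·sin(360°/32) = 121.54 mm²); Taking the union: the 2 present regions are separate (no shared area or edge), so areas and boundary lengths simply add and each stays a separate island — area = 146.82 mm². Overall, the cross-section has 2 separate islands. Net area = 146.82 mm².

146.82 mm²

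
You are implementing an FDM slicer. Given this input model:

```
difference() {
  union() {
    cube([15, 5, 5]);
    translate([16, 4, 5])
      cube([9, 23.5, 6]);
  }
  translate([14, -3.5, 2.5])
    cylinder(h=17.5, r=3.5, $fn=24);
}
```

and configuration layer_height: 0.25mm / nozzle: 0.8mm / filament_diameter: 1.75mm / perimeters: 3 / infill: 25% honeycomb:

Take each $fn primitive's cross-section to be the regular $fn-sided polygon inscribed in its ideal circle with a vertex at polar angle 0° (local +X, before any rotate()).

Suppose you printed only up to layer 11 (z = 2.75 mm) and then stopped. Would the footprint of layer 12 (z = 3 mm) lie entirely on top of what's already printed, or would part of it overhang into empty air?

entirely on top

Compare the two slices. At z = 2.75: the cube (footprint 15×5) is included at this height (area 75.00 mm²); the cube at (16, 4) does not reach this height (z outside [5, 11]); Merging all regions: only the 15×5 cube is present, so the union is just that shape — area = 75.00 mm²; the r=3.5 cylinder at (14, -3.5) contributes a regular 24-gon of circumradius 3.5 (area = (24/2)·3.500²·sin(360°/24) = 38.05 mm²); Subtracting the remaining from the first: starting from that combined region (75.00 mm²), the r=3.5 cylinder at (14, -3.5) misses the remaining region (no effect) — area = 75.00 mm². At z = 3: the cube (footprint 15×5) is included at this height (area 75.00 mm²); the cube at (16, 4) does not reach this height (z outside [5, 11]); Combining (union): only the 15×5 cube is present, so the union is just that shape — area = 75.00 mm²; the r=3.5 cylinder at (14, -3.5) contributes a regular 24-gon of circumradius 3.5 (area = (24/2)·3.500²·sin(360°/24) = 38.05 mm²); Subtracting the remaining from the first: starting from that combined region (75.00 mm²), the r=3.5 cylinder at (14, -3.5) misses the remaining region (no effect) — area = 75.00 mm². Checking containment: the cross-section at z = 3 is a subset of the cross-section at z = 2.75.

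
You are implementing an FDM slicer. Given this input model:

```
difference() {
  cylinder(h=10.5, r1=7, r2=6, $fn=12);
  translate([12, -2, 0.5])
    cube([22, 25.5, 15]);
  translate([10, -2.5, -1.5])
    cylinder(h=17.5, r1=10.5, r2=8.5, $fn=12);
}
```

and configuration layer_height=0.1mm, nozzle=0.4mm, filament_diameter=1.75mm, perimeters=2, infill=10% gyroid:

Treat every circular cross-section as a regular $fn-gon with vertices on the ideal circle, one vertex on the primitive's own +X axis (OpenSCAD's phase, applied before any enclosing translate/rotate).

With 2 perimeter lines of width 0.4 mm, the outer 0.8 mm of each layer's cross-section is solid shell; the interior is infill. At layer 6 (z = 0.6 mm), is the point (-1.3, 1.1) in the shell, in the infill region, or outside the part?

At z = 0.6 mm: the cone contributes a regular 12-gon of circumradius 6.943 (interpolated between r1=7 and r2=6 at t=0.057); the cube at (12, -2) (footprint 22×25.5) is included at this height; the cone at (10, -2.5) (r1=10.5→r2=8.5) has section circumradius 10.260 here — a regular 12-gon; Subtracting the remaining from the first: starting from the cone, the 22×25.5 cube at (12, -2) misses the remaining region (no effect); the cone at (10, -2.5) partially overlaps it — only the 57.89 mm² overlap (of its 315.80 mm²) is removed, clipping the outline — 1 connected region. Overall, the cross-section is a single solid region. The nearest boundary edge runs (1.11, 2.63)→(-0.26, -2.50); distance from the point to it = 1.94 mm. The point is inside the cross-section and 1.94 mm from the nearest boundary — more than the 0.8 mm shell width (2 × 0.4), so it's in the infill interior.

infill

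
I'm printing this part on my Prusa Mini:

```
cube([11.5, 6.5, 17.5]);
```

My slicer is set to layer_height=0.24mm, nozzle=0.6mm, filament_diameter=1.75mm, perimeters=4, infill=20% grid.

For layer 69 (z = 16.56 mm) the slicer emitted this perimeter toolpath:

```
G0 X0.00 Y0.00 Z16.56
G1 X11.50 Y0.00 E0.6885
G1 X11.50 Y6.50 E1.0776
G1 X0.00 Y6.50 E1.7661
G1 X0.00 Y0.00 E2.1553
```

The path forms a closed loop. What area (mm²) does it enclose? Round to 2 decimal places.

Apply the shoelace formula to the sequence of (X, Y) vertices; enclosed area = 74.75 mm².

74.75 mm²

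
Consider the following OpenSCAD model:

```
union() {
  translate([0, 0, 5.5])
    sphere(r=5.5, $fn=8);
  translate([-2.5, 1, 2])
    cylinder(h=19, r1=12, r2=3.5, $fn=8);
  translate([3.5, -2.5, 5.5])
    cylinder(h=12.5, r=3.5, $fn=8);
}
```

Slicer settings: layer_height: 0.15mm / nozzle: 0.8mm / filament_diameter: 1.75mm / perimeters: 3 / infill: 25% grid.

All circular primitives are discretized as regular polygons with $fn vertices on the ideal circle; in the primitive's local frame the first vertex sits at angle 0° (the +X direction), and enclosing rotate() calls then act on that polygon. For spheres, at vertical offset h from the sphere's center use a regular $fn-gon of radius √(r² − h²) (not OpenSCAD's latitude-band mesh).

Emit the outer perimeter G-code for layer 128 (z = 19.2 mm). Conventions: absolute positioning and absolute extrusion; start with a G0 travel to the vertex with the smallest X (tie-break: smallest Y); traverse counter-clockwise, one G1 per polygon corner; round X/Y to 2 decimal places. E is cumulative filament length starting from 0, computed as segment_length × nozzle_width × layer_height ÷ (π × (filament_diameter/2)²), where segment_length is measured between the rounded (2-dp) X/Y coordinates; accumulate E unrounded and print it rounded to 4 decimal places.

At z = 19.2 mm: the sphere is absent (|z−center|=13.700 > r=5.5); the cone at (-2.5, 1): at t=0.905 of its height the radius interpolates to r₁+(r₂−r₁)t = 4.305, giving a regular 8-gon of that circumradius; the cylinder at (3.5, -2.5) is not intersected at this z (z outside [5.5, 18]); Taking the union: only the cone at (-2.5, 1) is present, so the union is just that shape — 1 connected region. The outline is a single polygon with 8 vertices. Extrusion per mm of travel: 0.8 × 0.15 / (π × 0.875²) = 0.049890. Accumulating E over each segment gives final E = 1.3150.

G0 X-6.81 Y1.00 Z19.20
G1 X-5.54 Y-2.04 E0.1644
G1 X-2.50 Y-3.31 E0.3287
G1 X0.54 Y-2.04 E0.4931
G1 X1.81 Y1.00 E0.6575
G1 X0.54 Y4.04 E0.8218
G1 X-2.50 Y5.31 E0.9862
G1 X-5.54 Y4.04 E1.1506
G1 X-6.81 Y1.00 E1.3150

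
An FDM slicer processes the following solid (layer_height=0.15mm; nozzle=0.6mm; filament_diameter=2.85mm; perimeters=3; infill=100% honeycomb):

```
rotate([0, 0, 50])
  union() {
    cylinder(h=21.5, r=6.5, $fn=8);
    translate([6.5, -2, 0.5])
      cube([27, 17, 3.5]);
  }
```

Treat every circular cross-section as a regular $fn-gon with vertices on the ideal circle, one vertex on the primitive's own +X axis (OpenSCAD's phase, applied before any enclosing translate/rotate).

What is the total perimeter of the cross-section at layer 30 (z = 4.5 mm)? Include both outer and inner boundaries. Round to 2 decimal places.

39.80 mm

At z = 4.5 mm: the r=6.5 cylinder contributes a regular 8-gon of circumradius 6.5 (perimeter = 2·8·6.500·sin(180°/8) = 39.80 mm); the cube at (6.5, -2) is absent (z outside [0.5, 4]); Merging all regions: only the r=6.5 cylinder is present, so the union is just that shape — boundary = 39.80 mm; (whole slice rotated 50° about Z — lengths, areas and connectivity unchanged). Overall, the cross-section is a single solid region. Total boundary length (outer) = 39.80 mm.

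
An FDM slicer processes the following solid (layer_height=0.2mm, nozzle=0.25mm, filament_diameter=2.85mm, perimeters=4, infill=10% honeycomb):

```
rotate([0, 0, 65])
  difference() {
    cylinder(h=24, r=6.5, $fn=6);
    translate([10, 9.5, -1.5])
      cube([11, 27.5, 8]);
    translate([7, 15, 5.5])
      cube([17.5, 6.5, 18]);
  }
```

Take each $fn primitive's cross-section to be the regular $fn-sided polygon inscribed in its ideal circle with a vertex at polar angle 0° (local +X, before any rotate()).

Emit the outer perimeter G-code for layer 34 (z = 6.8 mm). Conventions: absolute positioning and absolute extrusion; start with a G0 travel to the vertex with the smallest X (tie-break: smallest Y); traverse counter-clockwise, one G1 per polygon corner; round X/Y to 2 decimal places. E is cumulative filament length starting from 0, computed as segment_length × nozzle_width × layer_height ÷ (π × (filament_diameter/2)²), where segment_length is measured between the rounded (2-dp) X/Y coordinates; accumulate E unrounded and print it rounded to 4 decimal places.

At z = 6.8 mm: the r=6.5 cylinder gives a regular 6-gon of circumradius 6.5 (constant along its height); the cube at (10, 9.5) is not intersected at this z (z outside [-1.5, 6.5]); the cube at (7, 15) is present — its section is the full 17.5×6.5 rectangle; Subtracting the remaining from the first: starting from the r=6.5 cylinder, the 17.5×6.5 cube at (7, 15) misses the remaining region (no effect) — 1 connected region; (whole slice rotated 65° about Z — lengths, areas and connectivity unchanged). The outline is a single polygon with 6 vertices. Extrusion per mm of travel: 0.25 × 0.2 / (π × 1.425²) = 0.007838. Accumulating E over each segment gives final E = 0.3057.

G0 X-6.48 Y-0.57 Z6.80
G1 X-2.75 Y-5.89 E0.0509
G1 X3.73 Y-5.32 E0.1019
G1 X6.48 Y0.57 E0.1529
G1 X2.75 Y5.89 E0.2038
G1 X-3.73 Y5.32 E0.2548
G1 X-6.48 Y-0.57 E0.3057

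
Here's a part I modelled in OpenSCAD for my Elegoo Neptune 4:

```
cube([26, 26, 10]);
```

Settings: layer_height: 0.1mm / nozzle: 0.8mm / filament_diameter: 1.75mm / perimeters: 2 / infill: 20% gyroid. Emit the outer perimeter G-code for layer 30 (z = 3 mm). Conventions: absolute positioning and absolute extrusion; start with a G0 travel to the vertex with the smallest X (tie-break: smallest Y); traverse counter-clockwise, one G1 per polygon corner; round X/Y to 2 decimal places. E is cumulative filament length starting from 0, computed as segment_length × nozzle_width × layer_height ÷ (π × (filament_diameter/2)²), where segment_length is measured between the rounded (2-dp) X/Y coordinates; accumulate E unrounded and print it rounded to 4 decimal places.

At z = 3 mm: the 26×26 cube contributes its full rectangle. The outline is a single polygon with 4 vertices. Extrusion per mm of travel: 0.8 × 0.1 / (π × 0.875²) = 0.033260. Accumulating E over each segment gives final E = 3.4591.

G0 X0.00 Y0.00 Z3.00
G1 X26.00 Y0.00 E0.8648
G1 X26.00 Y26.00 E1.7295
G1 X0.00 Y26.00 E2.5943
G1 X0.00 Y0.00 E3.4591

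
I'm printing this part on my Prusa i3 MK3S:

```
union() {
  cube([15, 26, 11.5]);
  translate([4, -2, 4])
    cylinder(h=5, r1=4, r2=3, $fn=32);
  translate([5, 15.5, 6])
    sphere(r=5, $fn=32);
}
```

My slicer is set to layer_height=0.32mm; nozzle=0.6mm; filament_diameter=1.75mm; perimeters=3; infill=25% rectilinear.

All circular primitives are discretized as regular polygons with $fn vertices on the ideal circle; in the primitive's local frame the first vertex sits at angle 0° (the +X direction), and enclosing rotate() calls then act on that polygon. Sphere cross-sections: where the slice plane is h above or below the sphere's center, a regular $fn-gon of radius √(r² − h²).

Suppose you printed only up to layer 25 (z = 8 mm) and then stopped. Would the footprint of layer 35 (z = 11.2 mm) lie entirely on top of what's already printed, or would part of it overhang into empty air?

entirely on top

Compare the two slices. At z = 8: the cube is present — its section is the full 15×26 rectangle (area 390.00 mm²); the cone at (4, -2): at t=0.800 of its height the radius interpolates to r₁+(r₂−r₁)t = 3.200, giving a regular 32-gon of that circumradius (area = (32/2)·3.200²·sin(360°/32) = 31.96 mm²); the sphere at (5, 15.5): section is a regular 32-gon, circumradius = √(r²−h²) = √(5²−2²) = 4.583 (area = (32/2)·4.583²·sin(360°/32) = 65.55 mm²); Merging all regions: the regions partially overlap — summed areas 487.51 mm² minus the doubly-counted overlap 69.67 mm² gives 417.85 mm² — area = 417.85 mm². At z = 11.2: the 15×26 cube contributes its full rectangle (area 390.00 mm²); the cone at (4, -2) is absent (z outside [4, 9]); the sphere at (5, 15.5) is absent (|z−center|=5.200 > r=5); Combining (union): only the 15×26 cube is present, so the union is just that shape — area = 390.00 mm². Checking containment: the cross-section at z = 11.2 is a subset of the cross-section at z = 8.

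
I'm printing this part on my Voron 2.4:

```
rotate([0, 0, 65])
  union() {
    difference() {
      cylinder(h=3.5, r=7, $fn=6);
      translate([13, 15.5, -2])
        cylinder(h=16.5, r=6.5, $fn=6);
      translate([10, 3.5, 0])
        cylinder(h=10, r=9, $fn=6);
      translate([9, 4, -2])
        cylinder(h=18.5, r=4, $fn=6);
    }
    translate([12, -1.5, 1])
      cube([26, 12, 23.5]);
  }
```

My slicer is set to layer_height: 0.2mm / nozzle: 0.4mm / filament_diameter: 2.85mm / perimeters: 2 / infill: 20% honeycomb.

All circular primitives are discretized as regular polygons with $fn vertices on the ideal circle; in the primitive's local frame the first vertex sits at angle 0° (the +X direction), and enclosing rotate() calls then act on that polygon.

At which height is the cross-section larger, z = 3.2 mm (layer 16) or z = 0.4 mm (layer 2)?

Layer 16 (z = 3.2): the r=7 cylinder contributes a regular 6-gon of circumradius 7 (area = (6/2)·7.000²·sin(360°/6) = 127.31 mm²); the r=6.5 cylinder at (13, 15.5) gives a regular 6-gon of circumradius 6.5 (constant along its height) (area = (6/2)·6.500²·sin(360°/6) = 109.77 mm²); the r=9 cylinder at (10, 3.5) contributes a regular 6-gon of circumradius 9 (area = (6/2)·9.000²·sin(360°/6) = 210.44 mm²); the cylinder at (9, 4): section is a regular 6-gon, circumradius r=4 (area = (6/2)·4.000²·sin(360°/6) = 41.57 mm²); Taking the first minus the rest: starting from the r=7 cylinder (127.31 mm²), the r=6.5 cylinder at (13, 15.5) misses the remaining region (no effect); the r=9 cylinder at (10, 3.5) partially overlaps it — only the 27.19 mm² overlap (of its 210.44 mm²) is removed, clipping the outline; the r=4 cylinder at (9, 4) misses the remaining region (no effect) — area = 100.12 mm²; the cube at (12, -1.5) is present — its section is the full 26×12 rectangle (area 312.00 mm²); Combining (union): the 2 present regions are separate (no shared area or edge), so areas and boundary lengths simply add and each stays a separate island — area = 412.12 mm²; (rotated 65° about Z; rotation is an isometry so areas/perimeters/island counts are preserved). So its area = 412.12 mm². Layer 2 (z = 0.4): the r=7 cylinder contributes a regular 6-gon of circumradius 7 (area = (6/2)·7.000²·sin(360°/6) = 127.31 mm²); the r=6.5 cylinder at (13, 15.5) gives a regular 6-gon of circumradius 6.5 (constant along its height) (area = (6/2)·6.500²·sin(360°/6) = 109.77 mm²); the cylinder at (10, 3.5): section is a regular 6-gon, circumradius r=9 (area = (6/2)·9.000²·sin(360°/6) = 210.44 mm²); the r=4 cylinder at (9, 4) gives a regular 6-gon of circumradius 4 (constant along its height) (area = (6/2)·4.000²·sin(360°/6) = 41.57 mm²); Taking the first minus the rest: starting from the r=7 cylinder (127.31 mm²), the r=6.5 cylinder at (13, 15.5) misses the remaining region (no effect); the r=9 cylinder at (10, 3.5) partially overlaps it — only the 27.19 mm² overlap (of its 210.44 mm²) is removed, clipping the outline; the r=4 cylinder at (9, 4) misses the remaining region (no effect) — area = 100.12 mm²; the cube at (12, -1.5) is not intersected at this z (z outside [1, 24.5]); Merging all regions: only the result so far is present, so the union is just that shape — area = 100.12 mm²; (whole slice rotated 65° about Z — lengths, areas and connectivity unchanged). So its area = 100.12 mm². Layer 16 is larger (412.12 vs 100.12 mm²).

layer 16 (z = 3.2 mm)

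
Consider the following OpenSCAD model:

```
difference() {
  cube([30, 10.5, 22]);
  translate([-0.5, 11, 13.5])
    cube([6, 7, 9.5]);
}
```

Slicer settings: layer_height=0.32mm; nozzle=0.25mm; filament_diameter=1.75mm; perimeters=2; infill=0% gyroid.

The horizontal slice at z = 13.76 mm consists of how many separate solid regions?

1

At z = 13.76 mm: the 30×10.5 cube contributes its full rectangle; the 6×7 cube at (-0.5, 11) contributes its full rectangle; Taking the first minus the rest: starting from the 30×10.5 cube, the 6×7 cube at (-0.5, 11) misses the remaining region (no effect) — 1 connected region. The result has 1 disconnected region.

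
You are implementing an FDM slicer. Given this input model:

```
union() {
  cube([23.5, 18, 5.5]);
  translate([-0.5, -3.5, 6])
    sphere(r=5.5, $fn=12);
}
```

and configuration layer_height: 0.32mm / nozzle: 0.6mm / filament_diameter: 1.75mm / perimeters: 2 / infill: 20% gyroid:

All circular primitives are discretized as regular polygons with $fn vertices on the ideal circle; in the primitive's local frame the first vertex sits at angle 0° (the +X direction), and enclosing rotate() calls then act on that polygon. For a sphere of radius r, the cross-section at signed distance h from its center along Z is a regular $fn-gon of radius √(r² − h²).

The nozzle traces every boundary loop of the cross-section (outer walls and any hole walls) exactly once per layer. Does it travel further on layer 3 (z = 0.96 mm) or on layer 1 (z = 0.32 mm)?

layer 3 (z = 0.96 mm)

Layer 3 (z = 0.96): the cube is present — its section is the full 23.5×18 rectangle (perimeter 83.00 mm); the r=5.5 sphere at (-0.5, -3.5) slices to a regular 12-gon of circumradius 2.202 (√(r²−h²) with h=5.04 from center) (perimeter = 2·12·2.202·sin(180°/12) = 13.68 mm); Combining (union): the 2 present regions are separate (no shared area or edge), so areas and boundary lengths simply add and each stays a separate island — boundary = 96.68 mm. So its perimeter = 96.68 mm. Layer 1 (z = 0.32): the 23.5×18 cube contributes its full rectangle (perimeter 83.00 mm); the sphere at (-0.5, -3.5) is not intersected at this z (|z−center|=5.680 > r=5.5); Taking the union: only the 23.5×18 cube is present, so the union is just that shape — boundary = 83.00 mm. So its perimeter = 83.00 mm. Layer 3 is larger (96.68 vs 83.00 mm).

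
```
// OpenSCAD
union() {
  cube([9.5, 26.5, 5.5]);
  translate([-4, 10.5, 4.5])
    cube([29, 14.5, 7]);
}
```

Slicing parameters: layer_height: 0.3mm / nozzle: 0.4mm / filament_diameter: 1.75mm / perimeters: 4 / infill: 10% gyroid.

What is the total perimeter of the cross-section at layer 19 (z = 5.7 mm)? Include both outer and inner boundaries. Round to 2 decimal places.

At z = 5.7 mm: the cube is absent (z outside [0, 5.5]); the 29×14.5 cube at (-4, 10.5) contributes its full rectangle (perimeter 87.00 mm); Taking the union: only the 29×14.5 cube at (-4, 10.5) is present, so the union is just that shape — boundary = 87.00 mm. Overall, the cross-section is a single solid region. Total boundary length (outer) = 87.00 mm.

87.00 mm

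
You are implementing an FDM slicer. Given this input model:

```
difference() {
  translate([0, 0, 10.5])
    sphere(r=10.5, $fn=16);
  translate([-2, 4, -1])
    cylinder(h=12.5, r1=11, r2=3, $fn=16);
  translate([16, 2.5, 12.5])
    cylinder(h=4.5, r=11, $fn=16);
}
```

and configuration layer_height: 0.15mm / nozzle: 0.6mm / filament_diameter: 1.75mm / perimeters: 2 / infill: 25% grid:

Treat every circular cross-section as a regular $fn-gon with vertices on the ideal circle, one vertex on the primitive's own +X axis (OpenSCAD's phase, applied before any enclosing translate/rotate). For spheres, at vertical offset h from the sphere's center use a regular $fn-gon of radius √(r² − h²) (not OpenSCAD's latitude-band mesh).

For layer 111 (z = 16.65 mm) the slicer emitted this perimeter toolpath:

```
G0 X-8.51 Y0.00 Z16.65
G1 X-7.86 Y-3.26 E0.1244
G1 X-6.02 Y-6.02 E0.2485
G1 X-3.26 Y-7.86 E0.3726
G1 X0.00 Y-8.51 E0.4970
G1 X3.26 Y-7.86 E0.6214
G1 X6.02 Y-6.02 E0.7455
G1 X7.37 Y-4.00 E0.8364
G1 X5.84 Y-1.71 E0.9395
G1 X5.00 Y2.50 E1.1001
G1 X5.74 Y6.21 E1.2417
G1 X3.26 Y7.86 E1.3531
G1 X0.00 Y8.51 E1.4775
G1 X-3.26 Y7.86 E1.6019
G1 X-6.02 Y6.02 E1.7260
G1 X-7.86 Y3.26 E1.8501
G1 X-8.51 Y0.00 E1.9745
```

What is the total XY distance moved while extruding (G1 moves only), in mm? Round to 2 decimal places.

Sum the Euclidean lengths of each G1 segment: total = 52.77 mm.

52.77 mm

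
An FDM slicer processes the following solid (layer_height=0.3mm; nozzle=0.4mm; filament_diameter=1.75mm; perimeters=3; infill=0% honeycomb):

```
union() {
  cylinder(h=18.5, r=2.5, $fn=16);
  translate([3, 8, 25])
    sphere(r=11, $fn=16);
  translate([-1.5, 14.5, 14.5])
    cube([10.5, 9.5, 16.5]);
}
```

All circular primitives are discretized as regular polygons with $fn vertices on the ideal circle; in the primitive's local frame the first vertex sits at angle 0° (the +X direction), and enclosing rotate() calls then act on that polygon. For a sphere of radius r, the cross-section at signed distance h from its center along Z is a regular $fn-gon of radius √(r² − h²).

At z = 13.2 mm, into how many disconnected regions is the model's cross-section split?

At z = 13.2 mm: the r=2.5 cylinder gives a regular 16-gon of circumradius 2.5 (constant along its height); the sphere at (3, 8) does not reach this height (|z−center|=11.800 > r=11); the cube at (-1.5, 14.5) is absent (z outside [14.5, 31]); Taking the union: only the r=2.5 cylinder is present, so the union is just that shape — 1 connected region. The result has 1 disconnected region.

1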